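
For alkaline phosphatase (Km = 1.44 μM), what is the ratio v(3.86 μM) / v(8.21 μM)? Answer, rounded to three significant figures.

0.856

The fractional saturations are [S]/(Km+[S]) = 8.21/9.650 = 0.8508 and 3.86/5.300 = 0.7283.
v₂/v₁ is just their ratio: 0.7283/0.8508 = 0.856.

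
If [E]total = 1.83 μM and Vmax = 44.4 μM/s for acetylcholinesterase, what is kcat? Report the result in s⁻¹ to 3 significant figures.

kcat = Vmax/[E]total = 44.4 μM/s / 1.83 μM = 24.3 s⁻¹.

24.3 s⁻¹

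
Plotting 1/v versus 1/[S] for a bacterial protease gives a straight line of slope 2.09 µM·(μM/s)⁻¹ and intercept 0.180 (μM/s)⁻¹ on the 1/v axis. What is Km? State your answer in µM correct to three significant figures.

11.6 µM

y-intercept = 1/Vmax ⇒ Vmax = 5.56 μM/s; slope = Km/Vmax ⇒ Km = slope × Vmax.
Km = 2.09 × 5.56 = 11.6 µM.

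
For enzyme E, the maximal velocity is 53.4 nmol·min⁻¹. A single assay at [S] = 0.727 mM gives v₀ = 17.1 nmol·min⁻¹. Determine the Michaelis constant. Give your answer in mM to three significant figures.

1.54 mM

v/Vmax = 17.1/53.4 = 0.3202 = [S]/(Km+[S]).
So Km + [S] = [S]/0.3202 = 2.270 mM, giving Km = 2.270 − 0.727 = 1.54 mM.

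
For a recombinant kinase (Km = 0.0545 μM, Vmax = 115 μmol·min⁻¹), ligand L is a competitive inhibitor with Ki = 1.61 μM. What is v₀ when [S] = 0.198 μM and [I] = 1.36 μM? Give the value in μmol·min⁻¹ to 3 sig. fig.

76.3 μmol·min⁻¹

α = 1 + [I]/Ki = 1 + 1.36/1.61 = 1.845.
For a competitive inhibitor, Vmax is unchanged and the apparent Km becomes α·Km: Km,app = 0.101 μM, Vmax,app = 115 μmol·min⁻¹.
v = Vmax,app·[S]/(Km,app + [S]) = 115 × 0.198/(0.101 + 0.198) = 76.3 μmol·min⁻¹.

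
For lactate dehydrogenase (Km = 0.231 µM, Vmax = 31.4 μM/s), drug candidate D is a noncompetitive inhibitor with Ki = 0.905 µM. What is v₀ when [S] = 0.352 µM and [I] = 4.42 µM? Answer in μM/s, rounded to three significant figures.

With α = 1 + [I]/Ki = 1 + 4.42/0.905 = 5.884, the noncompetitive rate law is v = (Vmax/α)·[S] / (Km + [S]).
v = (31.4/5.884)×0.352 / (0.231 + 0.352) = 1.878/0.5830 = 3.22 μM/s.

3.22 μM/s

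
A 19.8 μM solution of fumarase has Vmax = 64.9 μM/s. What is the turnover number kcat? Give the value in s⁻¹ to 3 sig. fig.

3.28 s⁻¹

kcat = Vmax/[E]total = 64.9 μM/s / 19.8 μM = 3.28 s⁻¹.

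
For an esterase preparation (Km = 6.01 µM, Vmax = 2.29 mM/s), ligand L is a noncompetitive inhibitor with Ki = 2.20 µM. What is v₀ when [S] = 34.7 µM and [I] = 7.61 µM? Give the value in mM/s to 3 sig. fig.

0.438 mM/s

With α = 1 + [I]/Ki = 1 + 7.61/2.20 = 4.459, the noncompetitive rate law is v = (Vmax/α)·[S] / (Km + [S]).
v = (2.29/4.459)×34.7 / (6.01 + 34.7) = 17.82/40.71 = 0.438 mM/s.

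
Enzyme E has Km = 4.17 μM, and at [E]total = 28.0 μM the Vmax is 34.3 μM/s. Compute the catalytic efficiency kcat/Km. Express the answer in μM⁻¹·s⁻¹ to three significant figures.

0.294 μM⁻¹·s⁻¹

kcat = Vmax/[E]total = 34.3/28.0 = 1.22 s⁻¹.
kcat/Km = 1.22/4.17 = 0.294 μM⁻¹·s⁻¹.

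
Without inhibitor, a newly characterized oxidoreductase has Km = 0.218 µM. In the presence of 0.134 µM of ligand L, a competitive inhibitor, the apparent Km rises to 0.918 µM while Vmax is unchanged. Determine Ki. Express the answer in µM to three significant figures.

0.0417 µM

Competitive: Km,app = α·Km with α = 1 + [I]/Ki.
α = Km,app/Km = 0.918/0.218 = 4.211.
Ki = [I]/(α − 1) = 0.134/3.211 = 0.0417 µM.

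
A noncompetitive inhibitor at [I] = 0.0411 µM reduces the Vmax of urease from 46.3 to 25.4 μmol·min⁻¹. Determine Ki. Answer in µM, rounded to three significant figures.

Noncompetitive: Vmax,app = Vmax/α with α = 1 + [I]/Ki.
α = Vmax/Vmax,app = 46.3/25.4 = 1.823.
Ki = [I]/(α − 1) = 0.0411/0.8228 = 0.0499 µM.

0.0499 µM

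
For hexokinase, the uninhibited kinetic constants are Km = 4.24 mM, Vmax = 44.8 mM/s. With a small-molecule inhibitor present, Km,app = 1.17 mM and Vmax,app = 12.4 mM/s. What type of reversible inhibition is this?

Both Km and Vmax decrease by the same factor (~3.62-fold) — characteristic of uncompetitive inhibition.

uncompetitive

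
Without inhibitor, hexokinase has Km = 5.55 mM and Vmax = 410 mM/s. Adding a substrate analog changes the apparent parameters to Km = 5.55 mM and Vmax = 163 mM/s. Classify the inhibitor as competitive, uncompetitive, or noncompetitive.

noncompetitive

Vmax decreases (410 → 163 mM/s) while Km is unchanged — pure noncompetitive inhibition.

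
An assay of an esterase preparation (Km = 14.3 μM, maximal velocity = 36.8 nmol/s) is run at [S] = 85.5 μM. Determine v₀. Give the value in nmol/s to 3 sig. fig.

31.5 nmol/s

[S]/(Km+[S]) = 85.5/99.80 = 0.8567, the fractional saturation.
v = 0.8567 × Vmax = 0.8567 × 36.8 = 31.5 nmol/s.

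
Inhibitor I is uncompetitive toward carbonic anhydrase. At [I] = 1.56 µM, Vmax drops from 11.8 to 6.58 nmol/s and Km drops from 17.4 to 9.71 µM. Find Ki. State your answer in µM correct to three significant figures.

1.97 µM

Uncompetitive: Vmax,app = Vmax/α (and Km,app = Km/α) with α = 1 + [I]/Ki.
α = Vmax/Vmax,app = 11.8/6.58 = 1.793.
Since α = 1 + [I]/Ki, [I]/Ki = 1.793 − 1 = 0.7933 and Ki = 1.56/0.7933 = 1.97 µM.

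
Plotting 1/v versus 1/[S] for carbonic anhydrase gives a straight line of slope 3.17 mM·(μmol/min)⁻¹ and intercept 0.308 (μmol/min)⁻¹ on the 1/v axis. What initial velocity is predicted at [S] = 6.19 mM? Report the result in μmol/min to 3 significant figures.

1.22 μmol/min

The y-intercept is 1/Vmax, so Vmax = 1/0.308 = 3.25 μmol/min.
The slope is Km/Vmax, so Km = 3.17 × 3.25 = 10.3 mM.
Then v = 3.25 × 6.19/(10.3 + 6.19) = 1.22 μmol/min.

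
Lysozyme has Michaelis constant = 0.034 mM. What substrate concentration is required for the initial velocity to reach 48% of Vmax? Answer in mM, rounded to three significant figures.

0.0314 mM

v/Vmax = [S]/(Km+[S]) = 0.48, so [S] = Km·0.48/(1 − 0.48) = 0.034 × 0.9231.
[S] = 0.0314 mM.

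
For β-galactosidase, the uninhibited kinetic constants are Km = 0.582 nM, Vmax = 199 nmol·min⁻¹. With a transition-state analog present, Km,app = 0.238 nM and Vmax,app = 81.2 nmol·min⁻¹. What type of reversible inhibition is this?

Both Km and Vmax decrease by the same factor (~2.45-fold) — characteristic of uncompetitive inhibition.

uncompetitive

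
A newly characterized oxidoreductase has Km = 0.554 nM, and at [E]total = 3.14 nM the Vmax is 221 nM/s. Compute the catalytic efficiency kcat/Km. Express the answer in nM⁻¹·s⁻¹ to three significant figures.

127 nM⁻¹·s⁻¹

kcat = Vmax/[E]total = 221/3.14 = 70.4 s⁻¹.
kcat/Km = 70.4/0.554 = 127 nM⁻¹·s⁻¹.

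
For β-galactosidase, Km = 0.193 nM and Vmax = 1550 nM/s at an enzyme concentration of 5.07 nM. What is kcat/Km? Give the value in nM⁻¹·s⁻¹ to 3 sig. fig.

1580 nM⁻¹·s⁻¹

kcat = Vmax/[E]total = 1550/5.07 = 306 s⁻¹.
kcat/Km = 306/0.193 = 1580 nM⁻¹·s⁻¹.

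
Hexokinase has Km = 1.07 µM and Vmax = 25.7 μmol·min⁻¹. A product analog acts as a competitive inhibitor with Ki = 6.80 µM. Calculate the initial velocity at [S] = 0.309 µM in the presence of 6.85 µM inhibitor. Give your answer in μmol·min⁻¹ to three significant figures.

With α = 1 + [I]/Ki = 1 + 6.85/6.80 = 2.007, the competitive rate law is v = Vmax[S] / (αKm + [S]).
v = 25.7×0.309 / (2.007×1.07 + 0.309) = 7.941/2.457 = 3.23 μmol·min⁻¹.

3.23 μmol·min⁻¹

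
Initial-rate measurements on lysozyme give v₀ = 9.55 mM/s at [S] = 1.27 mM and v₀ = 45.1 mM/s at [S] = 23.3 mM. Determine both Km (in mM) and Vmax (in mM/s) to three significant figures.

In reciprocal form, 1/v = (Km/Vmax)·(1/[S]) + 1/Vmax. The two points give (1/[S], 1/v) = (0.7874, 0.1047) and (0.04292, 0.02217).
Slope = (0.1047 − 0.02217)/(0.7874 − 0.04292) = 0.1109; intercept = 0.1047 − 0.1109×0.7874 = 0.01741.
Vmax = 1/intercept = 57.4 mM/s; Km = slope × Vmax = 0.1109 × 57.4 = 6.37 mM.

Km = 6.37 mM; Vmax = 57.4 mM/s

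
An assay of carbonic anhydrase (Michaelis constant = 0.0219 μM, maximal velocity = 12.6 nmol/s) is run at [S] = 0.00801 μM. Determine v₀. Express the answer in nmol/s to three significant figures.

v = Vmax·[S]/(Km + [S]) = 12.6 × 0.00801 / (0.0219 + 0.00801)
  = 0.1009 / 0.02991 = 3.37 nmol/s.

3.37 nmol/s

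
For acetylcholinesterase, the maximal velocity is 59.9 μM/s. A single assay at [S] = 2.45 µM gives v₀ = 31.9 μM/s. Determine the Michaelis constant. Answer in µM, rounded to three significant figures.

From v = Vmax[S]/(Km+[S]), Km = [S](Vmax − v)/v.
Km = 2.45 × (59.9 − 31.9) / 31.9 = 68.60/31.9 = 2.15 µM.

2.15 µM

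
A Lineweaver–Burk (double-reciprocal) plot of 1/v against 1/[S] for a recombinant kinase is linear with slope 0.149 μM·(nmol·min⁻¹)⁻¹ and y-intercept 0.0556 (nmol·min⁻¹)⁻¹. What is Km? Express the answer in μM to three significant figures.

y-intercept = 1/Vmax ⇒ Vmax = 18.0 nmol·min⁻¹; slope = Km/Vmax ⇒ Km = slope × Vmax.
Km = 0.149 × 18.0 = 2.68 μM.

2.68 μM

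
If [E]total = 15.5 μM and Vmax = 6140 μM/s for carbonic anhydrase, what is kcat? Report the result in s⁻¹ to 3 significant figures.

396 s⁻¹

kcat = Vmax/[E]total = 6140 μM/s / 15.5 μM = 396 s⁻¹.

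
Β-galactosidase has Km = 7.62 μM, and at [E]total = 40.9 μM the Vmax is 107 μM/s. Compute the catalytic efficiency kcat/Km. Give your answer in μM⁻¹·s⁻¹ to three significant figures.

0.343 μM⁻¹·s⁻¹

kcat = Vmax/[E]total = 107/40.9 = 2.62 s⁻¹.
kcat/Km = 2.62/7.62 = 0.343 μM⁻¹·s⁻¹.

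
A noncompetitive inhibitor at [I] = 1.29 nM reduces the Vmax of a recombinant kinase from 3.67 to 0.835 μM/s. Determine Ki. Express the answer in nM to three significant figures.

Noncompetitive: Vmax,app = Vmax/α with α = 1 + [I]/Ki.
α = Vmax/Vmax,app = 3.67/0.835 = 4.395.
Ki = [I]/(α − 1) = 1.29/3.395 = 0.380 nM.

0.380 nM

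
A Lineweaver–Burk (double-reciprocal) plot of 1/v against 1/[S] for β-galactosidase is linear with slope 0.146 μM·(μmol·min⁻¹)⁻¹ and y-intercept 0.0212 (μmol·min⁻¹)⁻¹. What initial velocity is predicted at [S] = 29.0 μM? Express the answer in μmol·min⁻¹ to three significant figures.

The y-intercept is 1/Vmax, so Vmax = 1/0.0212 = 47.2 μmol·min⁻¹.
The slope is Km/Vmax, so Km = 0.146 × 47.2 = 6.89 μM.
Then v = 47.2 × 29.0/(6.89 + 29.0) = 38.1 μmol·min⁻¹.

38.1 μmol·min⁻¹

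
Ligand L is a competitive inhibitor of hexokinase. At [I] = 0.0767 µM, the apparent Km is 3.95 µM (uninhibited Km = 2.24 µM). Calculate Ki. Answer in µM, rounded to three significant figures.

0.100 µM

Competitive: Km,app = α·Km with α = 1 + [I]/Ki.
α = Km,app/Km = 3.95/2.24 = 1.763.
Ki = [I]/(α − 1) = 0.0767/0.7634 = 0.100 µM.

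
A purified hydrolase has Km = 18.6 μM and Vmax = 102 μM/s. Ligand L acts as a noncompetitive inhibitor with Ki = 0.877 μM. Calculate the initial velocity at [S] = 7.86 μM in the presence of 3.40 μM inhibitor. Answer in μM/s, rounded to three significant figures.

6.21 μM/s

α = 1 + [I]/Ki = 1 + 3.40/0.877 = 4.877.
For a noncompetitive inhibitor, Vmax is reduced to Vmax/α while Km is unchanged: Km,app = 18.6 μM, Vmax,app = 20.9 μM/s.
v = Vmax,app·[S]/(Km,app + [S]) = 20.9 × 7.86/(18.6 + 7.86) = 6.21 μM/s.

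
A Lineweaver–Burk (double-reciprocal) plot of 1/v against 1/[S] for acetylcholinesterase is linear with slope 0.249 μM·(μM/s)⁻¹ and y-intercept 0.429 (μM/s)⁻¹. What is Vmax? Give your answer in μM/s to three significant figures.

The y-intercept of a Lineweaver–Burk plot equals 1/Vmax, so Vmax = 1/0.429 = 2.33 μM/s.

2.33 μM/s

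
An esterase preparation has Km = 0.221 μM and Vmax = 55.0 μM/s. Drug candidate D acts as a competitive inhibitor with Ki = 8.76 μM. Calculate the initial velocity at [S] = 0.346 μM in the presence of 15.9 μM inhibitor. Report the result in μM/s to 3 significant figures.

19.7 μM/s

α = 1 + [I]/Ki = 1 + 15.9/8.76 = 2.815.
For a competitive inhibitor, Vmax is unchanged and the apparent Km becomes α·Km: Km,app = 0.622 μM, Vmax,app = 55.0 μM/s.
v = Vmax,app·[S]/(Km,app + [S]) = 55.0 × 0.346/(0.622 + 0.346) = 19.7 μM/s.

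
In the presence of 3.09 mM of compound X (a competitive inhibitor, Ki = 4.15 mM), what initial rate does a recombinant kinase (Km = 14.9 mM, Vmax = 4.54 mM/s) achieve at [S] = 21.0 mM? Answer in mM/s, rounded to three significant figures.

α = 1 + [I]/Ki = 1 + 3.09/4.15 = 1.745.
For a competitive inhibitor, Vmax is unchanged and the apparent Km becomes α·Km: Km,app = 26.0 mM, Vmax,app = 4.54 mM/s.
v = Vmax,app·[S]/(Km,app + [S]) = 4.54 × 21.0/(26.0 + 21.0) = 2.03 mM/s.

2.03 mM/s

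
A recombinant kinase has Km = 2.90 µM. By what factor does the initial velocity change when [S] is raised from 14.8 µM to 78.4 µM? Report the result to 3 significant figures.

Since Vmax cancels, v₂/v₁ = [S]₂(Km+[S]₁) / [S]₁(Km+[S]₂).
= 78.4×(2.90+14.8) / (14.8×(2.90+78.4)) = 1388/1203 = 1.15.

1.15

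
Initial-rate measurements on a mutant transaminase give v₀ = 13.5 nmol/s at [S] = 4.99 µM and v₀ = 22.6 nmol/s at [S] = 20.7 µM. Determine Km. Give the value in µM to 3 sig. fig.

In reciprocal form, 1/v = (Km/Vmax)·(1/[S]) + 1/Vmax. The two points give (1/[S], 1/v) = (0.2004, 0.07407) and (0.04831, 0.04425).
Slope = (0.07407 − 0.04425)/(0.2004 − 0.04831) = 0.1961; intercept = 0.07407 − 0.1961×0.2004 = 0.03477.
Vmax = 1/intercept = 28.8 nmol/s; Km = slope × Vmax = 0.1961 × 28.8 = 5.64 µM.

5.64 µM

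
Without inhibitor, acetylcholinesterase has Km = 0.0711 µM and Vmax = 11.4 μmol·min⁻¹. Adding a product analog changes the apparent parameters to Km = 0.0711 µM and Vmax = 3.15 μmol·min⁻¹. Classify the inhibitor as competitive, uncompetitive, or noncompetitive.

noncompetitive

Vmax decreases (11.4 → 3.15 μmol·min⁻¹) while Km is unchanged — pure noncompetitive inhibition.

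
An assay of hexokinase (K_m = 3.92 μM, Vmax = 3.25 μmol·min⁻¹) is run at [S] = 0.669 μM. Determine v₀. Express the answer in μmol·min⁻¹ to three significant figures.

[S]/(Km+[S]) = 0.669/4.589 = 0.1458, the fractional saturation.
v = 0.1458 × Vmax = 0.1458 × 3.25 = 0.474 μmol·min⁻¹.

0.474 μmol·min⁻¹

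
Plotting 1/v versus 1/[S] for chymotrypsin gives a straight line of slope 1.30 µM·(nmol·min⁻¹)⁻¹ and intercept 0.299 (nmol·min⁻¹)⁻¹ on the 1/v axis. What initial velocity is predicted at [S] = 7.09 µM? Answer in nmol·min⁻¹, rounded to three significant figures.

The y-intercept is 1/Vmax, so Vmax = 1/0.299 = 3.34 nmol·min⁻¹.
The slope is Km/Vmax, so Km = 1.30 × 3.34 = 4.35 µM.
Then v = 3.34 × 7.09/(4.35 + 7.09) = 2.07 nmol·min⁻¹.

2.07 nmol·min⁻¹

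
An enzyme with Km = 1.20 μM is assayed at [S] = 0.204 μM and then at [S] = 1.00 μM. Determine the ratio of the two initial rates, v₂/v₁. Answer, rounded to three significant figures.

3.13

The fractional saturations are [S]/(Km+[S]) = 0.204/1.404 = 0.1453 and 1.00/2.200 = 0.4545.
v₂/v₁ is just their ratio: 0.4545/0.1453 = 3.13.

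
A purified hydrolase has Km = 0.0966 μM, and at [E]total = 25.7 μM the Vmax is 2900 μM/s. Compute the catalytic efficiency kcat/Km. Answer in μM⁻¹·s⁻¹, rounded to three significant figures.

1170 μM⁻¹·s⁻¹

kcat = Vmax/[E]total = 2900/25.7 = 113 s⁻¹.
kcat/Km = 113/0.0966 = 1170 μM⁻¹·s⁻¹.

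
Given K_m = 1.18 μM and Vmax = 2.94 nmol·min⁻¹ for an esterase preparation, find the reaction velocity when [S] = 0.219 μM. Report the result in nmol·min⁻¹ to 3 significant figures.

[S]/(Km+[S]) = 0.219/1.399 = 0.1565, the fractional saturation.
v = 0.1565 × Vmax = 0.1565 × 2.94 = 0.460 nmol·min⁻¹.

0.460 nmol·min⁻¹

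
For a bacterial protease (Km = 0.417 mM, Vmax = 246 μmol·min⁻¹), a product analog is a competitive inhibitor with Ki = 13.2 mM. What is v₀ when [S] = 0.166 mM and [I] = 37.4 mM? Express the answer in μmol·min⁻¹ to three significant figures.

α = 1 + [I]/Ki = 1 + 37.4/13.2 = 3.833.
For a competitive inhibitor, Vmax is unchanged and the apparent Km becomes α·Km: Km,app = 1.60 mM, Vmax,app = 246 μmol·min⁻¹.
v = Vmax,app·[S]/(Km,app + [S]) = 246 × 0.166/(1.60 + 0.166) = 23.1 μmol·min⁻¹.

23.1 μmol·min⁻¹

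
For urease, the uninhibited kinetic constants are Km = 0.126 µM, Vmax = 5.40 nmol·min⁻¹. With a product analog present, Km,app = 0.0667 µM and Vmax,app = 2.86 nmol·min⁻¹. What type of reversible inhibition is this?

Both Km and Vmax decrease by the same factor (~1.89-fold) — characteristic of uncompetitive inhibition.

uncompetitive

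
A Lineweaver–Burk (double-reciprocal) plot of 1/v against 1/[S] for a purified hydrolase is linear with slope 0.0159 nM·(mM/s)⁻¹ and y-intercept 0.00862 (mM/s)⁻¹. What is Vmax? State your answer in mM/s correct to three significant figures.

116 mM/s

The y-intercept of a Lineweaver–Burk plot equals 1/Vmax, so Vmax = 1/0.00862 = 116 mM/s.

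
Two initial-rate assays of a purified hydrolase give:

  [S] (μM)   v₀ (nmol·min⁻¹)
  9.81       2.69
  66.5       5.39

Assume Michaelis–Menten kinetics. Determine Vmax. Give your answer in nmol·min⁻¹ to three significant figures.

From v = Vmax[S]/(Km+[S]), each point gives Vmax = v(Km+[S])/[S].
Equating: 2.69(Km+9.81)/9.81 = 5.39(Km+66.5)/66.5.
0.2742·Km + 2.69 = 0.08105·Km + 5.39, so (0.2742 − 0.08105)·Km = 5.39 − 2.69.
Km = 2.700/0.1932 = 14.0 μM; then Vmax = 2.69(14.0+9.81)/9.81 = 6.52 nmol·min⁻¹.

6.52 nmol·min⁻¹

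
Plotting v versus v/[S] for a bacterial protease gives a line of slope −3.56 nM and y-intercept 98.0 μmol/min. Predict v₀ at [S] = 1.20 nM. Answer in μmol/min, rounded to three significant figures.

In the Eadie–Hofstee form v = Vmax − Km·(v/[S]), the slope is −Km and the intercept is Vmax, so Km = 3.56 nM and Vmax = 98.0 μmol/min.
v = 98.0 × 1.20/(3.56 + 1.20) = 24.7 μmol/min.

24.7 μmol/min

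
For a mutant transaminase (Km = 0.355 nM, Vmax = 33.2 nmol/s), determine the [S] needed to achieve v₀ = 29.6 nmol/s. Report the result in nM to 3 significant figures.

Rearranging v = Vmax[S]/(Km+[S]) gives [S] = Km·v/(Vmax − v).
[S] = 0.355 × 29.6 / (33.2 − 29.6) = 10.51/3.600 = 2.92 nM.

2.92 nM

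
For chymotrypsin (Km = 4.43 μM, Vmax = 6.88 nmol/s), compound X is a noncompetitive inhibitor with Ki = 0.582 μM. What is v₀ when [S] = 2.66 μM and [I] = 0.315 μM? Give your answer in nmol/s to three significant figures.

α = 1 + [I]/Ki = 1 + 0.315/0.582 = 1.541.
For a noncompetitive inhibitor, Vmax is reduced to Vmax/α while Km is unchanged: Km,app = 4.43 μM, Vmax,app = 4.46 nmol/s.
v = Vmax,app·[S]/(Km,app + [S]) = 4.46 × 2.66/(4.43 + 2.66) = 1.67 nmol/s.

1.67 nmol/s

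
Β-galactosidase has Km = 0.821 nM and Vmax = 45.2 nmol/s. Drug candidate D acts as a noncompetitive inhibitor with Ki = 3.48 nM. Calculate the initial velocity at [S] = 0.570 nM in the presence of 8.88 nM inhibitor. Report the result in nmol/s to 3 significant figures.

5.21 nmol/s

With α = 1 + [I]/Ki = 1 + 8.88/3.48 = 3.552, the noncompetitive rate law is v = (Vmax/α)·[S] / (Km + [S]).
v = (45.2/3.552)×0.570 / (0.821 + 0.570) = 7.254/1.391 = 5.21 nmol/s.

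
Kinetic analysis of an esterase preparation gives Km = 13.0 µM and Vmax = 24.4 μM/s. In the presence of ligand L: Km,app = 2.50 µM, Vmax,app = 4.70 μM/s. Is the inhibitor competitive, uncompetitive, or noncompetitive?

uncompetitive

Both Km and Vmax decrease by the same factor (~5.19-fold) — characteristic of uncompetitive inhibition.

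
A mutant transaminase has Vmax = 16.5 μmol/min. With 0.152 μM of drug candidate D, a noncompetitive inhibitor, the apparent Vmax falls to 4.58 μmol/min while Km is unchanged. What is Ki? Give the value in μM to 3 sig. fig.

0.0584 μM

Noncompetitive: Vmax,app = Vmax/α with α = 1 + [I]/Ki.
α = Vmax/Vmax,app = 16.5/4.58 = 3.603.
Ki = [I]/(α − 1) = 0.152/2.603 = 0.0584 μM.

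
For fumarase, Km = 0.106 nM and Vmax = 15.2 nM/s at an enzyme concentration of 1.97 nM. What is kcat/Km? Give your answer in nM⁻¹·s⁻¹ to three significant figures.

72.8 nM⁻¹·s⁻¹

kcat = Vmax/[E]total = 15.2/1.97 = 7.72 s⁻¹.
kcat/Km = 7.72/0.106 = 72.8 nM⁻¹·s⁻¹.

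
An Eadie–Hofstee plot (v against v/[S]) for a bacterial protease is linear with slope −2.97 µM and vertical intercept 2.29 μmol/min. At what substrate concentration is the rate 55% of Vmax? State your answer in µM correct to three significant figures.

The Eadie–Hofstee slope gives Km = 2.97 µM (slope = −Km).
v/Vmax = [S]/(Km+[S]) = 0.55 ⇒ [S] = Km·0.55/(1−0.55) = 2.97 × 1.222 = 3.63 µM.

3.63 µM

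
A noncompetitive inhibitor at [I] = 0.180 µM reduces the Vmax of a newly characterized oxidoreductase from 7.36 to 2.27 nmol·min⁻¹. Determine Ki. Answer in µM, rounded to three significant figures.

Noncompetitive: Vmax,app = Vmax/α with α = 1 + [I]/Ki.
α = Vmax/Vmax,app = 7.36/2.27 = 3.242.
Since α = 1 + [I]/Ki, [I]/Ki = 3.242 − 1 = 2.242 and Ki = 0.180/2.242 = 0.0803 µM.

0.0803 µM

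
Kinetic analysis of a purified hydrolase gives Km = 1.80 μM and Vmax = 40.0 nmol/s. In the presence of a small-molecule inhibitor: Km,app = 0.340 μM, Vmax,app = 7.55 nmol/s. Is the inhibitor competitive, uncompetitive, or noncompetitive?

Both Km and Vmax decrease by the same factor (~5.30-fold) — characteristic of uncompetitive inhibition.

uncompetitive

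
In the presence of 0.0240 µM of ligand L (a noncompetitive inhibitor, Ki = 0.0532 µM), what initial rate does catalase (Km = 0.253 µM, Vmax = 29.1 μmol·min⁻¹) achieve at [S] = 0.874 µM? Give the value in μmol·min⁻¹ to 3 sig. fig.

α = 1 + [I]/Ki = 1 + 0.0240/0.0532 = 1.451.
For a noncompetitive inhibitor, Vmax is reduced to Vmax/α while Km is unchanged: Km,app = 0.253 µM, Vmax,app = 20.1 μmol·min⁻¹.
v = Vmax,app·[S]/(Km,app + [S]) = 20.1 × 0.874/(0.253 + 0.874) = 15.6 μmol·min⁻¹.

15.6 μmol·min⁻¹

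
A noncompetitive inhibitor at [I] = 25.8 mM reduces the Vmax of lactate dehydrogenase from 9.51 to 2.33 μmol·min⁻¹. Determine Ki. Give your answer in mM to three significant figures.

8.37 mM

Noncompetitive: Vmax,app = Vmax/α with α = 1 + [I]/Ki.
α = Vmax/Vmax,app = 9.51/2.33 = 4.082.
Since α = 1 + [I]/Ki, [I]/Ki = 4.082 − 1 = 3.082 and Ki = 25.8/3.082 = 8.37 mM.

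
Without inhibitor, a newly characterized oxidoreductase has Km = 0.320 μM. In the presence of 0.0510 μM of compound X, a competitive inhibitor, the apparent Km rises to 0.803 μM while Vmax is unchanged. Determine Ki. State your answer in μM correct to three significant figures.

Competitive: Km,app = α·Km with α = 1 + [I]/Ki.
α = Km,app/Km = 0.803/0.320 = 2.509.
Ki = [I]/(α − 1) = 0.0510/1.509 = 0.0338 μM.

0.0338 μM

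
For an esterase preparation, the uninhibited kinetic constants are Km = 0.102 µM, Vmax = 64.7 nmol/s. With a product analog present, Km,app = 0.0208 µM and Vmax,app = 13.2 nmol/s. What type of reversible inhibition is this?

uncompetitive

Both Km and Vmax decrease by the same factor (~4.90-fold) — characteristic of uncompetitive inhibition.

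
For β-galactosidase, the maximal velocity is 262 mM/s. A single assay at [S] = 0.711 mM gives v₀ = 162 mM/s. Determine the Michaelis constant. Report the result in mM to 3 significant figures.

0.439 mM

From v = Vmax[S]/(Km+[S]), Km = [S](Vmax − v)/v.
Km = 0.711 × (262 − 162) / 162 = 71.10/162 = 0.439 mM.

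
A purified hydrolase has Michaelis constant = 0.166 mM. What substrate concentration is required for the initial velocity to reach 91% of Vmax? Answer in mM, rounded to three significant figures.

1.68 mM

v/Vmax = [S]/(Km+[S]) = 0.91, so [S] = Km·0.91/(1 − 0.91) = 0.166 × 10.11.
[S] = 1.68 mM.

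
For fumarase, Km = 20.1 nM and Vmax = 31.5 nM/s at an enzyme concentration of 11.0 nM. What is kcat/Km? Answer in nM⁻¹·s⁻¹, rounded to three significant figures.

0.142 nM⁻¹·s⁻¹

kcat = Vmax/[E]total = 31.5/11.0 = 2.86 s⁻¹.
kcat/Km = 2.86/20.1 = 0.142 nM⁻¹·s⁻¹.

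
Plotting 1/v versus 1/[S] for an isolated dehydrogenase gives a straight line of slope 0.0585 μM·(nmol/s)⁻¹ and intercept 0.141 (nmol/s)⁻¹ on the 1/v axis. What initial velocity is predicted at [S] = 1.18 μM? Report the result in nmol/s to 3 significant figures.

5.25 nmol/s

The y-intercept is 1/Vmax, so Vmax = 1/0.141 = 7.09 nmol/s.
The slope is Km/Vmax, so Km = 0.0585 × 7.09 = 0.415 μM.
Then v = 7.09 × 1.18/(0.415 + 1.18) = 5.25 nmol/s.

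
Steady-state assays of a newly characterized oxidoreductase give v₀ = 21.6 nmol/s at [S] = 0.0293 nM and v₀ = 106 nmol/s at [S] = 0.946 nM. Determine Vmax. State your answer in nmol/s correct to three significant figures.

In reciprocal form, 1/v = (Km/Vmax)·(1/[S]) + 1/Vmax. The two points give (1/[S], 1/v) = (34.13, 0.04630) and (1.057, 0.009434).
Slope = (0.04630 − 0.009434)/(34.13 − 1.057) = 0.001115; intercept = 0.04630 − 0.001115×34.13 = 0.008256.
Vmax = 1/intercept = 121 nmol/s; Km = slope × Vmax = 0.001115 × 121 = 0.135 nM.

121 nmol/s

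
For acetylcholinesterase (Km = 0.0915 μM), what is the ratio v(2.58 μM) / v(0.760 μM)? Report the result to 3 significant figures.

Since Vmax cancels, v₂/v₁ = [S]₂(Km+[S]₁) / [S]₁(Km+[S]₂).
= 2.58×(0.0915+0.760) / (0.760×(0.0915+2.58)) = 2.197/2.030 = 1.08.

1.08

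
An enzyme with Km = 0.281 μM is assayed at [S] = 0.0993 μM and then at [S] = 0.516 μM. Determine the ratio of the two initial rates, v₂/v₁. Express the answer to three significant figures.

The fractional saturations are [S]/(Km+[S]) = 0.0993/0.3803 = 0.2611 and 0.516/0.7970 = 0.6474.
v₂/v₁ is just their ratio: 0.6474/0.2611 = 2.48.

2.48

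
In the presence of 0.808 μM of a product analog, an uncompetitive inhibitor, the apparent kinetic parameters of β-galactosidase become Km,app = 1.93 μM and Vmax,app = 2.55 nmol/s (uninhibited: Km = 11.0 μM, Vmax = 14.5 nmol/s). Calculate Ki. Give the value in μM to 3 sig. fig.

Uncompetitive: Vmax,app = Vmax/α (and Km,app = Km/α) with α = 1 + [I]/Ki.
α = Vmax/Vmax,app = 14.5/2.55 = 5.686.
Ki = [I]/(α − 1) = 0.808/4.686 = 0.172 μM.

0.172 μM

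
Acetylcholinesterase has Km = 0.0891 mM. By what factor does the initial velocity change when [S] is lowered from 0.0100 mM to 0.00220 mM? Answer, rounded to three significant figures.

0.239

Since Vmax cancels, v₂/v₁ = [S]₂(Km+[S]₁) / [S]₁(Km+[S]₂).
= 0.00220×(0.0891+0.0100) / (0.0100×(0.0891+0.00220)) = 0.0002180/0.0009130 = 0.239.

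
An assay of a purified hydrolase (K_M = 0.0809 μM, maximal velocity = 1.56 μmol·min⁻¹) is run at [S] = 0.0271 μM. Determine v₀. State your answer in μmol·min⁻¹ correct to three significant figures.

0.391 μmol·min⁻¹

v = Vmax·[S]/(Km + [S]) = 1.56 × 0.0271 / (0.0809 + 0.0271)
  = 0.04228 / 0.1080 = 0.391 μmol·min⁻¹.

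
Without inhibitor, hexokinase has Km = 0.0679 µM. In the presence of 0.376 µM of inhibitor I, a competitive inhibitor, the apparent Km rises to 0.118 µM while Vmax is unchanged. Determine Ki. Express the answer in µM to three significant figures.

0.510 µM

Competitive: Km,app = α·Km with α = 1 + [I]/Ki.
α = Km,app/Km = 0.118/0.0679 = 1.738.
Since α = 1 + [I]/Ki, [I]/Ki = 1.738 − 1 = 0.7378 and Ki = 0.376/0.7378 = 0.510 µM.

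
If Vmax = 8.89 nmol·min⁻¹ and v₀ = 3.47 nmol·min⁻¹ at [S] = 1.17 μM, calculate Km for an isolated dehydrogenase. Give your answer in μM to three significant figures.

From v = Vmax[S]/(Km+[S]), Km = [S](Vmax − v)/v.
Km = 1.17 × (8.89 − 3.47) / 3.47 = 6.341/3.47 = 1.83 μM.

1.83 μM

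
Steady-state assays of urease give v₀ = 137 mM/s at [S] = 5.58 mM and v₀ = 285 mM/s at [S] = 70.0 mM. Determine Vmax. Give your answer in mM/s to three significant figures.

314 mM/s

In reciprocal form, 1/v = (Km/Vmax)·(1/[S]) + 1/Vmax. The two points give (1/[S], 1/v) = (0.1792, 0.007299) and (0.01429, 0.003509).
Slope = (0.007299 − 0.003509)/(0.1792 − 0.01429) = 0.02298; intercept = 0.007299 − 0.02298×0.1792 = 0.003180.
Vmax = 1/intercept = 314 mM/s; Km = slope × Vmax = 0.02298 × 314 = 7.23 mM.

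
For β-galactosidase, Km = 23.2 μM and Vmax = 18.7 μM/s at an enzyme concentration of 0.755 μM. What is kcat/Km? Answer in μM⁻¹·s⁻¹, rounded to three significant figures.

kcat = Vmax/[E]total = 18.7/0.755 = 24.8 s⁻¹.
kcat/Km = 24.8/23.2 = 1.07 μM⁻¹·s⁻¹.

1.07 μM⁻¹·s⁻¹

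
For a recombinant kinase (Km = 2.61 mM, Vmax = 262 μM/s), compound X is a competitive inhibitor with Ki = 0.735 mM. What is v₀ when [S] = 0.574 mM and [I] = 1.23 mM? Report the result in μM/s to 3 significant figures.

19.9 μM/s

α = 1 + [I]/Ki = 1 + 1.23/0.735 = 2.673.
For a competitive inhibitor, Vmax is unchanged and the apparent Km becomes α·Km: Km,app = 6.98 mM, Vmax,app = 262 μM/s.
v = Vmax,app·[S]/(Km,app + [S]) = 262 × 0.574/(6.98 + 0.574) = 19.9 μM/s.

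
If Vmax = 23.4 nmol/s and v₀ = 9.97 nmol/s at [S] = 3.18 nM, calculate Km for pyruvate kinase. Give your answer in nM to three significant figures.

4.28 nM

v/Vmax = 9.97/23.4 = 0.4261 = [S]/(Km+[S]).
So Km + [S] = [S]/0.4261 = 7.464 nM, giving Km = 7.464 − 3.18 = 4.28 nM.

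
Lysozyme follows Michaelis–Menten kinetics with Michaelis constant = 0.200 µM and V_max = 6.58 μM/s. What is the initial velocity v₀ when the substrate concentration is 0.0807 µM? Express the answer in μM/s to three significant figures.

1.89 μM/s

[S]/(Km+[S]) = 0.0807/0.2807 = 0.2875, the fractional saturation.
v = 0.2875 × Vmax = 0.2875 × 6.58 = 1.89 μM/s.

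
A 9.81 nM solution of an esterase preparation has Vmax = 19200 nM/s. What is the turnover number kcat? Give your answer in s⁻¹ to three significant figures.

kcat = Vmax/[E]total = 19200 nM/s / 9.81 nM = 1960 s⁻¹.

1960 s⁻¹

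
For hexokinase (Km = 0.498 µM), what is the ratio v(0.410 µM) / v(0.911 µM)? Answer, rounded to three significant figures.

The fractional saturations are [S]/(Km+[S]) = 0.911/1.409 = 0.6466 and 0.410/0.9080 = 0.4515.
v₂/v₁ is just their ratio: 0.4515/0.6466 = 0.698.

0.698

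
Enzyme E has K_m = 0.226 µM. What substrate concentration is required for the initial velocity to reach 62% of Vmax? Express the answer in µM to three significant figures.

0.369 µM

v/Vmax = [S]/(Km+[S]) = 0.62, so [S] = Km·0.62/(1 − 0.62) = 0.226 × 1.632.
[S] = 0.369 µM.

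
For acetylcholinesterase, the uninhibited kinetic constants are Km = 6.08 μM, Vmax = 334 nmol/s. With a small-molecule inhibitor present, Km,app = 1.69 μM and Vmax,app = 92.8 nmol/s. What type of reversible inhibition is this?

uncompetitive

Both Km and Vmax decrease by the same factor (~3.60-fold) — characteristic of uncompetitive inhibition.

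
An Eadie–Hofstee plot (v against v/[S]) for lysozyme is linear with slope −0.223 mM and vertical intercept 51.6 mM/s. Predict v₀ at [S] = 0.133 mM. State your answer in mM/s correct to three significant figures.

In the Eadie–Hofstee form v = Vmax − Km·(v/[S]), the slope is −Km and the intercept is Vmax, so Km = 0.223 mM and Vmax = 51.6 mM/s.
v = 51.6 × 0.133/(0.223 + 0.133) = 19.3 mM/s.

19.3 mM/s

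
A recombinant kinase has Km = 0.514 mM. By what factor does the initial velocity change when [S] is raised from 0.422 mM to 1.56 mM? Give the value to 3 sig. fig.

1.67

Since Vmax cancels, v₂/v₁ = [S]₂(Km+[S]₁) / [S]₁(Km+[S]₂).
= 1.56×(0.514+0.422) / (0.422×(0.514+1.56)) = 1.460/0.8752 = 1.67.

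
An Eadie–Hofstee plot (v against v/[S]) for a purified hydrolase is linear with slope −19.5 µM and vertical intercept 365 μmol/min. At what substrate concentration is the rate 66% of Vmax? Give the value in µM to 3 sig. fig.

The Eadie–Hofstee slope gives Km = 19.5 µM (slope = −Km).
v/Vmax = [S]/(Km+[S]) = 0.66 ⇒ [S] = Km·0.66/(1−0.66) = 19.5 × 1.941 = 37.9 µM.

37.9 µM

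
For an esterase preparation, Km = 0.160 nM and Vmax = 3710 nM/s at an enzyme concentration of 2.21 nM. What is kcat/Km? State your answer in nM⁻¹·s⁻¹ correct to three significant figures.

10500 nM⁻¹·s⁻¹

kcat = Vmax/[E]total = 3710/2.21 = 1680 s⁻¹.
kcat/Km = 1680/0.160 = 10500 nM⁻¹·s⁻¹.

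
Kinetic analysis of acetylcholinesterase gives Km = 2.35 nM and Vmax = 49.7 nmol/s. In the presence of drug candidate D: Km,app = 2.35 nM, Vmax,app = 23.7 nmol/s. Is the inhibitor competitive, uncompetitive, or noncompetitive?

Vmax decreases (49.7 → 23.7 nmol/s) while Km is unchanged — pure noncompetitive inhibition.

noncompetitive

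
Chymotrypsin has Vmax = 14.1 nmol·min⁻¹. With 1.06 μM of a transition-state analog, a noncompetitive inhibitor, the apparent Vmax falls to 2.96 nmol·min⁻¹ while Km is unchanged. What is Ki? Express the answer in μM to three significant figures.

Noncompetitive: Vmax,app = Vmax/α with α = 1 + [I]/Ki.
α = Vmax/Vmax,app = 14.1/2.96 = 4.764.
Since α = 1 + [I]/Ki, [I]/Ki = 4.764 − 1 = 3.764 and Ki = 1.06/3.764 = 0.282 μM.

0.282 μM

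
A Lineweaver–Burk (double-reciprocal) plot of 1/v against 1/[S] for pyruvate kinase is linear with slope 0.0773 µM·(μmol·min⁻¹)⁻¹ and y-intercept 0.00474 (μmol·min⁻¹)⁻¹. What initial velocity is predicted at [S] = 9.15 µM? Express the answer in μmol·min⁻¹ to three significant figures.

The y-intercept is 1/Vmax, so Vmax = 1/0.00474 = 211 μmol·min⁻¹.
The slope is Km/Vmax, so Km = 0.0773 × 211 = 16.3 µM.
Then v = 211 × 9.15/(16.3 + 9.15) = 75.8 μmol·min⁻¹.

75.8 μmol·min⁻¹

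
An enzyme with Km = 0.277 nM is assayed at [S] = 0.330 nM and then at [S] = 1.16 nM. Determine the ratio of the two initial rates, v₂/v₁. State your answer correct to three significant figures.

1.48

Since Vmax cancels, v₂/v₁ = [S]₂(Km+[S]₁) / [S]₁(Km+[S]₂).
= 1.16×(0.277+0.330) / (0.330×(0.277+1.16)) = 0.7041/0.4742 = 1.48.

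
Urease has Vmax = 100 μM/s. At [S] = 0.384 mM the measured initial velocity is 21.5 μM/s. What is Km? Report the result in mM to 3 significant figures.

v/Vmax = 21.5/100 = 0.2150 = [S]/(Km+[S]).
So Km + [S] = [S]/0.2150 = 1.786 mM, giving Km = 1.786 − 0.384 = 1.40 mM.

1.40 mM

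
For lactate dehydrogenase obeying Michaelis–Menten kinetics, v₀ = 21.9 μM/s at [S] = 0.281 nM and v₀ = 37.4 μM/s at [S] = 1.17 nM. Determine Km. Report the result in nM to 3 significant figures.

From v = Vmax[S]/(Km+[S]), each point gives Vmax = v(Km+[S])/[S].
Equating: 21.9(Km+0.281)/0.281 = 37.4(Km+1.17)/1.17.
77.94·Km + 21.9 = 31.97·Km + 37.4, so (77.94 − 31.97)·Km = 37.4 − 21.9.
Km = 15.50/45.97 = 0.337 nM; then Vmax = 21.9(0.337+0.281)/0.281 = 48.2 μM/s.

0.337 nM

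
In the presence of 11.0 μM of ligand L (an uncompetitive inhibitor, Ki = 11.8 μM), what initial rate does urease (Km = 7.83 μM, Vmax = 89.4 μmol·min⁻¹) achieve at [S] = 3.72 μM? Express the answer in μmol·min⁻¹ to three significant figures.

22.1 μmol·min⁻¹

α = 1 + [I]/Ki = 1 + 11.0/11.8 = 1.932.
For an uncompetitive inhibitor, both parameters are divided by α, giving Vmax/α and Km/α: Km,app = 4.05 μM, Vmax,app = 46.3 μmol·min⁻¹.
v = Vmax,app·[S]/(Km,app + [S]) = 46.3 × 3.72/(4.05 + 3.72) = 22.1 μmol·min⁻¹.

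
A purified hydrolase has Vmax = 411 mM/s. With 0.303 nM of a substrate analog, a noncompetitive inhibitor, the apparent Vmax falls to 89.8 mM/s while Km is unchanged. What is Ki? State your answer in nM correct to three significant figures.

Noncompetitive: Vmax,app = Vmax/α with α = 1 + [I]/Ki.
α = Vmax/Vmax,app = 411/89.8 = 4.577.
Ki = [I]/(α − 1) = 0.303/3.577 = 0.0847 nM.

0.0847 nM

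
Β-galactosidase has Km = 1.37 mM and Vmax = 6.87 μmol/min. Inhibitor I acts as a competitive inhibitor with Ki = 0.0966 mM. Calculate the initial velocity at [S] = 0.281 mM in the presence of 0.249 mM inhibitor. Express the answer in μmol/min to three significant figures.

α = 1 + [I]/Ki = 1 + 0.249/0.0966 = 3.578.
For a competitive inhibitor, Vmax is unchanged and the apparent Km becomes α·Km: Km,app = 4.90 mM, Vmax,app = 6.87 μmol/min.
v = Vmax,app·[S]/(Km,app + [S]) = 6.87 × 0.281/(4.90 + 0.281) = 0.373 μmol/min.

0.373 μmol/min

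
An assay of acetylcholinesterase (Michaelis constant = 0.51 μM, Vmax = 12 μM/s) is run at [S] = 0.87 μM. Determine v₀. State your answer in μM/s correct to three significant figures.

7.57 μM/s

[S]/(Km+[S]) = 0.87/1.380 = 0.6304, the fractional saturation.
v = 0.6304 × Vmax = 0.6304 × 12 = 7.57 μM/s.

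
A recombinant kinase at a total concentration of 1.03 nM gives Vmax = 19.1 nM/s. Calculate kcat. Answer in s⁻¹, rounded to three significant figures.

kcat = Vmax/[E]total = 19.1 nM/s / 1.03 nM = 18.5 s⁻¹.

18.5 s⁻¹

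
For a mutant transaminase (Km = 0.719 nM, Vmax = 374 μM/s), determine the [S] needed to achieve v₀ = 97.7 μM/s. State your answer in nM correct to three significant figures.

Rearranging v = Vmax[S]/(Km+[S]) gives [S] = Km·v/(Vmax − v).
[S] = 0.719 × 97.7 / (374 − 97.7) = 70.25/276.3 = 0.254 nM.

0.254 nM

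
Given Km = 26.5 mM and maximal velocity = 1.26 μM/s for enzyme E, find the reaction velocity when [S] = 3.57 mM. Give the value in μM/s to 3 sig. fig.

0.150 μM/s

v = Vmax·[S]/(Km + [S]) = 1.26 × 3.57 / (26.5 + 3.57)
  = 4.498 / 30.07 = 0.150 μM/s.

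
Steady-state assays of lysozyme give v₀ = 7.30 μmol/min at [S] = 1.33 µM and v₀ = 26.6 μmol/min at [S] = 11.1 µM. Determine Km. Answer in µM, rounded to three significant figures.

6.24 µM

In reciprocal form, 1/v = (Km/Vmax)·(1/[S]) + 1/Vmax. The two points give (1/[S], 1/v) = (0.7519, 0.1370) and (0.09009, 0.03759).
Slope = (0.1370 − 0.03759)/(0.7519 − 0.09009) = 0.1502; intercept = 0.1370 − 0.1502×0.7519 = 0.02406.
Vmax = 1/intercept = 41.6 μmol/min; Km = slope × Vmax = 0.1502 × 41.6 = 6.24 µM.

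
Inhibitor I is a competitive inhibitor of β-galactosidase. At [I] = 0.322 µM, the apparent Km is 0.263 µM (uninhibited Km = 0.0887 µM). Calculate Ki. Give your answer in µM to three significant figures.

Competitive: Km,app = α·Km with α = 1 + [I]/Ki.
α = Km,app/Km = 0.263/0.0887 = 2.965.
Ki = [I]/(α − 1) = 0.322/1.965 = 0.164 µM.

0.164 µM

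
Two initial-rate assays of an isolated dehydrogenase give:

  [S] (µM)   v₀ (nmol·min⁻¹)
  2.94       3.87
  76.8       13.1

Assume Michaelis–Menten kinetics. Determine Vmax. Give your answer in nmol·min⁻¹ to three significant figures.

14.5 nmol·min⁻¹

From v = Vmax[S]/(Km+[S]), each point gives Vmax = v(Km+[S])/[S].
Equating: 3.87(Km+2.94)/2.94 = 13.1(Km+76.8)/76.8.
1.316·Km + 3.87 = 0.1706·Km + 13.1, so (1.316 − 0.1706)·Km = 13.1 − 3.87.
Km = 9.230/1.146 = 8.06 µM; then Vmax = 3.87(8.06+2.94)/2.94 = 14.5 nmol·min⁻¹.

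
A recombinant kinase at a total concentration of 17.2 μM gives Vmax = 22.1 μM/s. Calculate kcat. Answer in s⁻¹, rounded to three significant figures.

1.28 s⁻¹

kcat = Vmax/[E]total = 22.1 μM/s / 17.2 μM = 1.28 s⁻¹.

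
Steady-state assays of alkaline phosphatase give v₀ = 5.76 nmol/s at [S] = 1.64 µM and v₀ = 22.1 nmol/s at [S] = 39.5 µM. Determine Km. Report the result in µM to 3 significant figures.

In reciprocal form, 1/v = (Km/Vmax)·(1/[S]) + 1/Vmax. The two points give (1/[S], 1/v) = (0.6098, 0.1736) and (0.02532, 0.04525).
Slope = (0.1736 − 0.04525)/(0.6098 − 0.02532) = 0.2196; intercept = 0.1736 − 0.2196×0.6098 = 0.03969.
Vmax = 1/intercept = 25.2 nmol/s; Km = slope × Vmax = 0.2196 × 25.2 = 5.53 µM.

5.53 µM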